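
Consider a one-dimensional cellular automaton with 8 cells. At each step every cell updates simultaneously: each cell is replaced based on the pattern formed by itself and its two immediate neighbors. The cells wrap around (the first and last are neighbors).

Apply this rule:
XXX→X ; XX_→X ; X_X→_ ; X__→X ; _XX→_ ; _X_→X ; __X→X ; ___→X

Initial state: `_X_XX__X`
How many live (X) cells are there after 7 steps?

_X__XXXX
_XXX_XXX
__XX__XX
XX_XXX_X
XX__XX__
_XXX_XXX  (repeats step 2; period 4)
step 7: __XX__XX
count of X: 4

4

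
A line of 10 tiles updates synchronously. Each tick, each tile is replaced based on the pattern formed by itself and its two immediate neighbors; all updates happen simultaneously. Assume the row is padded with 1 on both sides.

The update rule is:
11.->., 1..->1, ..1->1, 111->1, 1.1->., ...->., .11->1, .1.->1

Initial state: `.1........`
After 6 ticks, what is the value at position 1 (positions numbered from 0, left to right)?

.11......1
.1.1....11
.1.11..111
.1.1.11111
.1.1.11111  (fixed point — unchanged through tick 6)
position 1 holds 1

1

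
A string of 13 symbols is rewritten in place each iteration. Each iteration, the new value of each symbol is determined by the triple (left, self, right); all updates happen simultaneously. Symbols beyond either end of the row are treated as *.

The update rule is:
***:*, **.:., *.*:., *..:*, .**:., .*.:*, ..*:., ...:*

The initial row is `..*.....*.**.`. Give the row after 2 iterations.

...***..****.

*.*****.*....
...***..****.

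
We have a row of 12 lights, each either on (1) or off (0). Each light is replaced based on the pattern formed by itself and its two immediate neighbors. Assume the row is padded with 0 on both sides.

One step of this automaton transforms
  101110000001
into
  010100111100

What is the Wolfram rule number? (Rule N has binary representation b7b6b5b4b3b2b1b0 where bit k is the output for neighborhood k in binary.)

161

position 3: 111 → 1  (bit 7 = 1)
position 4: 110 → 0  (bit 6 = 0)
position 1: 101 → 1  (bit 5 = 1)
position 5: 100 → 0  (bit 4 = 0)
position 2: 011 → 0  (bit 3 = 0)
position 0: 010 → 0  (bit 2 = 0)
position 10: 001 → 0  (bit 1 = 0)
position 6: 000 → 1  (bit 0 = 1)
bits b7..b0 = 10100001 = 161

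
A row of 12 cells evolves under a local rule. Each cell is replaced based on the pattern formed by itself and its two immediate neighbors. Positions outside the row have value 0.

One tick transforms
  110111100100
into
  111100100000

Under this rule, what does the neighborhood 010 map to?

0

At position 9 the neighborhood is 010; the next row has 0 there.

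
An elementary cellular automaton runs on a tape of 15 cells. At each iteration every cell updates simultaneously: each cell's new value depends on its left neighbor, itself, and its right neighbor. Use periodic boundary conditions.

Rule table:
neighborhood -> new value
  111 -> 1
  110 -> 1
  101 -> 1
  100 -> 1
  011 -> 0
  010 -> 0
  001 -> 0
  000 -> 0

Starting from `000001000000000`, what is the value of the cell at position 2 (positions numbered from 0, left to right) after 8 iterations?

0

000000100000000
000000010000000
000000001000000
000000000100000
000000000010000
000000000001000
000000000000100
000000000000010
position 2 holds 0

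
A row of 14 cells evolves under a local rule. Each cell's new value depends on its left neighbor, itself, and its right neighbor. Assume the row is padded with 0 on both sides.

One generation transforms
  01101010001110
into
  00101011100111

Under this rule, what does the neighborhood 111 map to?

At position 11 the neighborhood is 111; the next row has 1 there.

1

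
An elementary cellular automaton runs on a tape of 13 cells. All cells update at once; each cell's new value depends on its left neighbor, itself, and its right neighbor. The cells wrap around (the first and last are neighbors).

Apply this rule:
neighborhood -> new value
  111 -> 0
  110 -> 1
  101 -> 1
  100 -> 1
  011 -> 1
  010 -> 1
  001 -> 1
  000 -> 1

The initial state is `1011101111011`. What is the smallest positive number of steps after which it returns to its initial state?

2

step 1: 1110111001110
step 2: 1011101111011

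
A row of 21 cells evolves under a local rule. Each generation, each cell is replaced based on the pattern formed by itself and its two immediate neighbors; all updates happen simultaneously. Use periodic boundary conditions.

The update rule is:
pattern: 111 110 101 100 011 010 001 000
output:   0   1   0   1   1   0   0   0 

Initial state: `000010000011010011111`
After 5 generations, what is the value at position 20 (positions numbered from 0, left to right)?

0

generation 1: 100001000011001010001
generation 2: 110000100011100001001
generation 3: 011000010010110000101
generation 4: 011100001000111000000
generation 5: 010110000100101100000
position 20 holds 0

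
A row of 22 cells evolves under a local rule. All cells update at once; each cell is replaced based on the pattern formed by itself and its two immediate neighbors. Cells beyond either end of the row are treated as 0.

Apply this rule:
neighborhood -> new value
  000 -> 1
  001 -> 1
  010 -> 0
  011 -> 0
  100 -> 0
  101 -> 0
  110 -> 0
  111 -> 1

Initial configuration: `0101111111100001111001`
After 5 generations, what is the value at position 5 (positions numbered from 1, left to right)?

1000111111001110110010
0011011110010100000100
1100001100100001111001
0001110001001110110010
1110100110010100000100
position 5 holds 1

1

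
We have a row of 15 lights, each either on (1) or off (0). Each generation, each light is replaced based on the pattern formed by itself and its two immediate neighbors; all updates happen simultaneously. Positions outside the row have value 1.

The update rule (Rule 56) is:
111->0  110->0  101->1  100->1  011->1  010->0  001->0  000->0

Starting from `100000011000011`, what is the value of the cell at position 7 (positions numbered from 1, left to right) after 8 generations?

1

010000010100010
101000001010001
010100000101001
101010000010101
010101000001011
101010100000110
010101010000101
101010101000011
position 7 holds 1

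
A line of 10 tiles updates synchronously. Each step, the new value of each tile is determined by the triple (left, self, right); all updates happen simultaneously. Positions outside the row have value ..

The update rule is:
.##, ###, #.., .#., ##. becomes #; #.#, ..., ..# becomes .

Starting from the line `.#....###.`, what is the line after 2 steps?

.##...####
.###..####

.###..####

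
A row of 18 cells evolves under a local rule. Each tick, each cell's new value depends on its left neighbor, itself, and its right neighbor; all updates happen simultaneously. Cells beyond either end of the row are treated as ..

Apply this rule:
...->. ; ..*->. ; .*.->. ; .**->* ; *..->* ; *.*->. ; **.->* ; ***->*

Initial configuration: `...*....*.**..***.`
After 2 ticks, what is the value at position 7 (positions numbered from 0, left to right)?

....*.....***.****
.....*....***.****
position 7 holds .

.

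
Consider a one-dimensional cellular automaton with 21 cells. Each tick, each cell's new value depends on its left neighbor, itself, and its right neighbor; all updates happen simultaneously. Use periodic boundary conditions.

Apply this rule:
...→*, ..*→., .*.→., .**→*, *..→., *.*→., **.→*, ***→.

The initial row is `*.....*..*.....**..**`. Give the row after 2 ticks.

..*.*.****.*.*.**....

*.***......***.**..*.
..*.*.****.*.*.**....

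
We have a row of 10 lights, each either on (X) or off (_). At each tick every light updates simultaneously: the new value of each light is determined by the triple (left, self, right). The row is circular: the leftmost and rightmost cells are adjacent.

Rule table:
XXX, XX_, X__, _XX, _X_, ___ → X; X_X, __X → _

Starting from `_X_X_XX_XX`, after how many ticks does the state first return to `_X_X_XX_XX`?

_X_X_XX_XX

1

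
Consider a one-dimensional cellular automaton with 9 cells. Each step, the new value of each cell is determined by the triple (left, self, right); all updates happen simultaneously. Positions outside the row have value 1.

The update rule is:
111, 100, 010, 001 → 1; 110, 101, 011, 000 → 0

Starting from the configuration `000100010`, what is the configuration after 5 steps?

101110110
000100000
101110001
000101010
101101010

101101010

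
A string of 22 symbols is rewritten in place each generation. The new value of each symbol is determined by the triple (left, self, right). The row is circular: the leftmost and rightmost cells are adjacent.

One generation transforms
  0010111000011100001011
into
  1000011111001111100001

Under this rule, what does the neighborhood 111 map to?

1

At position 5 the neighborhood is 111; the next row has 1 there.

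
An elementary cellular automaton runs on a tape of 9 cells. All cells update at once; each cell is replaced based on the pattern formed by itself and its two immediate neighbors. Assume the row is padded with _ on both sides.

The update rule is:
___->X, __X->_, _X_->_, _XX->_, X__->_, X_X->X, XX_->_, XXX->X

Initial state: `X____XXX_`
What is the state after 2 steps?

X_______X

__XX__X__
X_______X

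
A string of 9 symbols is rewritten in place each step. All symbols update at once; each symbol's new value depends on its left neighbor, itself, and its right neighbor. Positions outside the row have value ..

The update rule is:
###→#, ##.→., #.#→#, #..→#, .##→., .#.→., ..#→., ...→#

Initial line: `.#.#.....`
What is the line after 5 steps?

#..#..#.#

..#.#####
#..#.###.
.#..#.#.#
..#..#.#.
#..#..#.#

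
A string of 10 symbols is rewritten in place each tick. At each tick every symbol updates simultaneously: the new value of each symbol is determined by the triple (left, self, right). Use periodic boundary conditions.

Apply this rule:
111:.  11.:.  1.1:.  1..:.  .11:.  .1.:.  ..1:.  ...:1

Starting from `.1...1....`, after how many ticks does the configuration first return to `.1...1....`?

2

...1...111
.1...1....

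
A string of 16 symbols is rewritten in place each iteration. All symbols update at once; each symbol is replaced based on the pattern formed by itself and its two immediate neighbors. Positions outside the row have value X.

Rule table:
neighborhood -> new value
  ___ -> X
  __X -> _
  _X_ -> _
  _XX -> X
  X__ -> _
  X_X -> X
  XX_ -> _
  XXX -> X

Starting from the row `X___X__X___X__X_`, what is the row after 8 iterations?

__X______X_____X
____XXXX___XXX_X
_XX_XXX__X_XX_XX
XX_XXX____XX_XXX
X_XXX__XX_X_XXXX
_XXX___X_X_XXXXX
XXX__X__X_XXXXXX
XX_______XXXXXXX

XX_______XXXXXXX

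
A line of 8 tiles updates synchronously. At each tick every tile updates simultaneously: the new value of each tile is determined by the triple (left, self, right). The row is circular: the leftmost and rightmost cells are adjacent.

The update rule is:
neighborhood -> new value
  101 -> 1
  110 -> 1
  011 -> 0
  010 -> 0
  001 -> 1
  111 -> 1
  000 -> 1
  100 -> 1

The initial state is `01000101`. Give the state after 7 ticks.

10111010
01011101
10101110
01010111
10101011
11010101
11101010

11101010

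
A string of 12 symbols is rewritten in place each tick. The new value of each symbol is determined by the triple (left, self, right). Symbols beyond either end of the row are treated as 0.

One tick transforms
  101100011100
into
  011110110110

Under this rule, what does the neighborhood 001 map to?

1

At position 6 the neighborhood is 001; the next row has 1 there.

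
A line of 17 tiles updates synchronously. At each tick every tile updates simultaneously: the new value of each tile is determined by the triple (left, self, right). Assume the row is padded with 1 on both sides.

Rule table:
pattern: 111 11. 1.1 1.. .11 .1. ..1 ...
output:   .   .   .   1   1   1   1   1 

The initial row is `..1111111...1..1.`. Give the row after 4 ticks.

111......1111111.
...1111111.......
1111......1111111
....1111111......

....1111111......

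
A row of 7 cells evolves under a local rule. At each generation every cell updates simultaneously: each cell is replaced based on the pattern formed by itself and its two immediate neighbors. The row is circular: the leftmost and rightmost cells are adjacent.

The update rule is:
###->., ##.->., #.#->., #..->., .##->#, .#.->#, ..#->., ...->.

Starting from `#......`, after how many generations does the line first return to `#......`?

1

#......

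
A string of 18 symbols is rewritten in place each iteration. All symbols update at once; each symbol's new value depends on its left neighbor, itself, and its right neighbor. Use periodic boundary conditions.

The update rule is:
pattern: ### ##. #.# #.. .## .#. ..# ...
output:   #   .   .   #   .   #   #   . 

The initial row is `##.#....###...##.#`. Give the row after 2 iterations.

#..##..#.#.#.#....
###..###.#.#.##..#

###..###.#.#.##..#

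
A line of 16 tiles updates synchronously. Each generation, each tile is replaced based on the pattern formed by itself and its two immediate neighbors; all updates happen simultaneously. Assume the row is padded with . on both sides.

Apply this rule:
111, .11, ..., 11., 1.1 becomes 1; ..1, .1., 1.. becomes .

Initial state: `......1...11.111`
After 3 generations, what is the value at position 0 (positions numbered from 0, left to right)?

1

11111...1.111111
11111.1..1111111
111111...1111111
position 0 holds 1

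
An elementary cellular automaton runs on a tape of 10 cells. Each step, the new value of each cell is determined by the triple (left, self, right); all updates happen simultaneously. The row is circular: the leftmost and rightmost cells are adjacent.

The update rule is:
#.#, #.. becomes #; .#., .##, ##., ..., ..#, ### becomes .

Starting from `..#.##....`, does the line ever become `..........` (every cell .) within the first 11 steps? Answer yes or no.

no

...#..#...
....#..#..
.....#..#.
......#..#
#......#..
.#......#.
..#......#
#..#......
.#..#.....
..#..#....
...#..#...
step 11 is ...#..#..., still not uniform .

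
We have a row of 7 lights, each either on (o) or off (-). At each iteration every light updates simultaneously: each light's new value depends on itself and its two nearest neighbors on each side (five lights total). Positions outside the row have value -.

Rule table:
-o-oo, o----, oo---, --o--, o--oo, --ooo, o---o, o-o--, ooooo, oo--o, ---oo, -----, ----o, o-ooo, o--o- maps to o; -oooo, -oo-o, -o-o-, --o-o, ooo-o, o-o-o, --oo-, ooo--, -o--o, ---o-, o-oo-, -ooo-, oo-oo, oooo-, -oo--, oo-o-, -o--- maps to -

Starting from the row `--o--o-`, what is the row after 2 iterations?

---o--o

o-o-oo-
---o--o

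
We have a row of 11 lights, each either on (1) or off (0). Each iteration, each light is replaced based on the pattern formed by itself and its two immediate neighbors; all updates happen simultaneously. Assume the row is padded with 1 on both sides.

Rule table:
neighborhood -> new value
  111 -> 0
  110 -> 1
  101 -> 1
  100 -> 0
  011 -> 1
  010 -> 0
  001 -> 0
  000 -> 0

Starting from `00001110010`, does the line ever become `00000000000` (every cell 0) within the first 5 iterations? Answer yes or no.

00001010001
00000100001
00000000001
00000000001  (fixed point — unchanged through iteration 5)
iteration 5 is 00000000001, still not uniform 0

no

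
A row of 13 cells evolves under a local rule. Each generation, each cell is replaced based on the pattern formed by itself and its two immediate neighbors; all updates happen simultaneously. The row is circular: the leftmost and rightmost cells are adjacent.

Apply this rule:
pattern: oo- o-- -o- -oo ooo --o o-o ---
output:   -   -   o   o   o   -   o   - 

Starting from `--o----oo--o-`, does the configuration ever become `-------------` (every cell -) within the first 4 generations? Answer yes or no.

no

--o----o---o-
--o----o---o-  (fixed point — unchanged through generation 4)
generation 4 is --o----o---o-, still not uniform -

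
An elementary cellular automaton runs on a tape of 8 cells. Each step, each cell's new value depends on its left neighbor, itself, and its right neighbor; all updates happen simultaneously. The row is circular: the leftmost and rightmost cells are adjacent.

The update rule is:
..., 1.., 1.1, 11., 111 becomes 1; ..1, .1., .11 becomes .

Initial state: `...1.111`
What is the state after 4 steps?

.1111..1

11..1.11
111..1.1
1111..1.
.1111..1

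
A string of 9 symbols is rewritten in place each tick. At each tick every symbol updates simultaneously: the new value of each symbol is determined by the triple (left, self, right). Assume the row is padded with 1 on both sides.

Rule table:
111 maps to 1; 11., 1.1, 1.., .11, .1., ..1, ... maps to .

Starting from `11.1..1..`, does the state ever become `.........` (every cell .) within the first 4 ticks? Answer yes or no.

1........
.........
all cells are . at tick 2

yes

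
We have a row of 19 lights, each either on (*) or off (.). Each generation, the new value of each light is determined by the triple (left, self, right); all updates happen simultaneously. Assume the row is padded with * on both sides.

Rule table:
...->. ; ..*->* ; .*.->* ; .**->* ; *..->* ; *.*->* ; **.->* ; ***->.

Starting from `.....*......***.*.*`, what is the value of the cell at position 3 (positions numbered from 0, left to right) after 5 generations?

*...***....**.*****
**.**.**..*****....
.**********...**..*
**........**.******
.**......*****.....
position 3 holds .

.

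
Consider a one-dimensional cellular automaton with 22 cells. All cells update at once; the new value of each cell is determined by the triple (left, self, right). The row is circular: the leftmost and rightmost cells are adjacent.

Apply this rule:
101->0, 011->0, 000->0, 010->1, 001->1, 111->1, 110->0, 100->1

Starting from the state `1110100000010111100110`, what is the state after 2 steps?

1111001001001100000100

step 1: 0100110000110011011000
step 2: 1111001001001100000100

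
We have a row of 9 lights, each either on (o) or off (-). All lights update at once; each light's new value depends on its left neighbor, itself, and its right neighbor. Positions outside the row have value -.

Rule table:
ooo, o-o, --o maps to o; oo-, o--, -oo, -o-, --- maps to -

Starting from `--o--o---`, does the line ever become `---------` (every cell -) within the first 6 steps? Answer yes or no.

yes

-o--o----
o--o-----
--o------
-o-------
o--------
---------
all cells are - at step 6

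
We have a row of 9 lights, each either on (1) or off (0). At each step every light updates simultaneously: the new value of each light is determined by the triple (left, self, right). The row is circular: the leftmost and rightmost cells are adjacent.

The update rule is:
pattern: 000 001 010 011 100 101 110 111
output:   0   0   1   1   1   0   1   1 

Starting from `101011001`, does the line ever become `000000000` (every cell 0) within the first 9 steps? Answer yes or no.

no

101011101
101011101  (fixed point — unchanged through step 9)
step 9 is 101011101, still not uniform 0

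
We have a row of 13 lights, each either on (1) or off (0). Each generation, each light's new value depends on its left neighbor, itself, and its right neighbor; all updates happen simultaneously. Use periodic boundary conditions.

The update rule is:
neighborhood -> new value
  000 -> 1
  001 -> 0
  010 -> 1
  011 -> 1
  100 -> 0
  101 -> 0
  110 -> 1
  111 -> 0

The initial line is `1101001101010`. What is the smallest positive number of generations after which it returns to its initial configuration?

1101001101010

1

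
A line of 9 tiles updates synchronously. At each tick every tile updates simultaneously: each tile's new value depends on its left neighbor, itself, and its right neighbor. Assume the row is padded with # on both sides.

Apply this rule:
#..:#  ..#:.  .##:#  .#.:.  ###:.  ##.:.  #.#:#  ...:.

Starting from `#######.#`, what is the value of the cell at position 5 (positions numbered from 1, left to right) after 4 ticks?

.

.......##
#......#.
.#......#
#.#.....#
position 5 holds .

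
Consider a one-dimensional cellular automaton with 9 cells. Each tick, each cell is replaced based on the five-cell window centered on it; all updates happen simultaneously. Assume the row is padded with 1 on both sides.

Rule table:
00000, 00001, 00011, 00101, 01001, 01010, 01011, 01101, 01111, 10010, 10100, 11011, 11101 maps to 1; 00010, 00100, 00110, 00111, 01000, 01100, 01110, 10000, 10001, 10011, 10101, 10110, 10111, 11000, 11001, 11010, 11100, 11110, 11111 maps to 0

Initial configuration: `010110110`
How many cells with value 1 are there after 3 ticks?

5

tick 1: 001011011
tick 2: 011101101
tick 3: 100110110
count of 1: 5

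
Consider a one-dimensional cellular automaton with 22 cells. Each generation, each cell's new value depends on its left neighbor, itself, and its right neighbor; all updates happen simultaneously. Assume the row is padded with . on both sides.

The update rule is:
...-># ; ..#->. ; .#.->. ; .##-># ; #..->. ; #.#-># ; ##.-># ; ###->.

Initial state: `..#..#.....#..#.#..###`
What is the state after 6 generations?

#......###.....#...#.#
..####.#.#.###...#..#.
#.#..##.#.##.#.#......
.#...###.####.#..#####
...#.#.###..##...#...#
##..#.##.#..##.#...#..

##..#.##.#..##.#...#..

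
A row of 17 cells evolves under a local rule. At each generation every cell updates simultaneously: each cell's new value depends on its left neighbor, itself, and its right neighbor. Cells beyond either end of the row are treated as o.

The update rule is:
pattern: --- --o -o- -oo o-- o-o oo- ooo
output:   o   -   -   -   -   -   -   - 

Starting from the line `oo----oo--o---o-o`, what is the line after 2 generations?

---oo-------o----
-o----ooooo---oo-

-o----ooooo---oo-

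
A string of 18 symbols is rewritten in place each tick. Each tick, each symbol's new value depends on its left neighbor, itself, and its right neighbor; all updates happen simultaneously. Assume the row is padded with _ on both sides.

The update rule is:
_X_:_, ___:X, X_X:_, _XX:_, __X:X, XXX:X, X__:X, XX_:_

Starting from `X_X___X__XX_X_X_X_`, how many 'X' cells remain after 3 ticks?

___XXX_XX________X
XXX_X____XXXXXXXX_
_X___XXXX_XXXXXX_X
count of X: 12

12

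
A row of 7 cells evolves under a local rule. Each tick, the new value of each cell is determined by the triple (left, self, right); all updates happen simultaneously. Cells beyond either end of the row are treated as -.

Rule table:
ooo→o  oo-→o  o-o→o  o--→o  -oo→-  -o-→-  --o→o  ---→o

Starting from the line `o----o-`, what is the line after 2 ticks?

tick 1: -oooo-o
tick 2: o-oooo-

o-oooo-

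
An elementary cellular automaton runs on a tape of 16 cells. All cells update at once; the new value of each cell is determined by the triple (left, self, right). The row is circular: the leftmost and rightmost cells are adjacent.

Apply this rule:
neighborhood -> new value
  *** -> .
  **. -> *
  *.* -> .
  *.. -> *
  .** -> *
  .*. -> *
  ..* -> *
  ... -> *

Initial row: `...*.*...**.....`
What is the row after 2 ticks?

...*.*..........

****.***********
...*.*..........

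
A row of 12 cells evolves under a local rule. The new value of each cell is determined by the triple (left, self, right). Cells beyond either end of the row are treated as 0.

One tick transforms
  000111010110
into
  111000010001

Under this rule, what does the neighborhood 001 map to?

1

At position 2 the neighborhood is 001; the next row has 1 there.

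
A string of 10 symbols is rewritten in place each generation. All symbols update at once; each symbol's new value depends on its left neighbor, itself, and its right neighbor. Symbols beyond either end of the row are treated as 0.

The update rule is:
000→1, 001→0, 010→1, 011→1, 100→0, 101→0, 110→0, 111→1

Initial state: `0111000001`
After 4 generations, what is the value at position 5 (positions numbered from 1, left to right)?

0

0110011101
0100011001
0101010001
0101010101
position 5 holds 0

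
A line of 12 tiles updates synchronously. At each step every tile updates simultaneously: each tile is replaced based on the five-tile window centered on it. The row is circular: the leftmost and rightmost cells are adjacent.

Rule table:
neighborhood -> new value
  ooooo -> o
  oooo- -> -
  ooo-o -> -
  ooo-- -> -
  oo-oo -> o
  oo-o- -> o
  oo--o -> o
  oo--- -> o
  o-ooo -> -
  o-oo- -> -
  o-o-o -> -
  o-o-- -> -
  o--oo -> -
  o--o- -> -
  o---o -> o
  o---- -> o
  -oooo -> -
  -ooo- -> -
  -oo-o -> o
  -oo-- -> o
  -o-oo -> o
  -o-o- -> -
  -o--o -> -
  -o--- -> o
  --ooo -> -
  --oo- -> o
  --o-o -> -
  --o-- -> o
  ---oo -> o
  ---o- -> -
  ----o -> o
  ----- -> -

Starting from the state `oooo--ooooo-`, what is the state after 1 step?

----o---o--o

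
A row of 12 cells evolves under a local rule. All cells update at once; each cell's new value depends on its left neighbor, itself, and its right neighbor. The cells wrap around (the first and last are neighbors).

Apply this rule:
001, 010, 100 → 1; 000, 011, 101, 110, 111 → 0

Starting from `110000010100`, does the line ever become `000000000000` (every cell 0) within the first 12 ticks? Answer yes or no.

no

tick 1: 001000110111
tick 2: 111101000000
tick 3: 000001100001
tick 4: 100010010011
tick 5: 010111111100
tick 6: 110000000010
tick 7: 001000000110
tick 8: 011100001001
tick 9: 000010011111
tick 10: 100111100000
tick 11: 111000010001
tick 12: 000100111010
tick 12 is 000100111010, still not uniform 0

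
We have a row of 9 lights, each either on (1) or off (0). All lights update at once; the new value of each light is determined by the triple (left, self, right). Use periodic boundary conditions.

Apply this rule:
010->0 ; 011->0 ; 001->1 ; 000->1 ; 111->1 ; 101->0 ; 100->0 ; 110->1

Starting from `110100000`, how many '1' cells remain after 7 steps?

step 1: 010001111
step 2: 000110111
step 3: 011010011
step 4: 001000101
step 5: 010011000
step 6: 100101011
step 7: 101000001
count of 1: 3

3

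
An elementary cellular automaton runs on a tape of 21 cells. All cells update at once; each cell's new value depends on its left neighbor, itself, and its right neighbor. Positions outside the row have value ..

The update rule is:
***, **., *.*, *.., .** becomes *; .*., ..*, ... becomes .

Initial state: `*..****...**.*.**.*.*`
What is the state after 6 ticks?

..*******************

.*.*****..***.****.*.
..*******.*********.*
..******************.
..*******************
..*******************  (fixed point — unchanged through tick 6)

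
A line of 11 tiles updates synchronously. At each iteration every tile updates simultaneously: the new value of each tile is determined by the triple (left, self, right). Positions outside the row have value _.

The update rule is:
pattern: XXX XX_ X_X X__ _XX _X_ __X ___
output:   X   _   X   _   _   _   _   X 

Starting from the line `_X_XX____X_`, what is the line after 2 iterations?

X___X____XX

iteration 1: __X___XX___
iteration 2: X___X____XX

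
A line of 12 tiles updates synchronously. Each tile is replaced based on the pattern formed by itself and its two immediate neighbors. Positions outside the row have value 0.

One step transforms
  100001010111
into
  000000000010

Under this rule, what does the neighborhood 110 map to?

0

At position 11 the neighborhood is 110; the next row has 0 there.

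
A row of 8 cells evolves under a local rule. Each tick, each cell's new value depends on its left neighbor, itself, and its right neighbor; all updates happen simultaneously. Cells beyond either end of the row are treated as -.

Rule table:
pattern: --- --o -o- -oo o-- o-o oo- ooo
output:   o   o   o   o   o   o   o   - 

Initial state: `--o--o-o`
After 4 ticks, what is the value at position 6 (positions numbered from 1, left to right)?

-

tick 1: oooooooo
tick 2: o------o
tick 3: oooooooo  (repeats tick 1; period 2)
tick 4: o------o
position 6 holds -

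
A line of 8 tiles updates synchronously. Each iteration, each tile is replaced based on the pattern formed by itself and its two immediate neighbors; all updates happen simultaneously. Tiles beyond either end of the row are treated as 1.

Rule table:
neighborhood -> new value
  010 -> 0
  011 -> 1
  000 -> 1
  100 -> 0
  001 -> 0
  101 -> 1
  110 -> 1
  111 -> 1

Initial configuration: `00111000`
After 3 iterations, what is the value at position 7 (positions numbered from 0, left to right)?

1

00111010
00111101
00111111
position 7 holds 1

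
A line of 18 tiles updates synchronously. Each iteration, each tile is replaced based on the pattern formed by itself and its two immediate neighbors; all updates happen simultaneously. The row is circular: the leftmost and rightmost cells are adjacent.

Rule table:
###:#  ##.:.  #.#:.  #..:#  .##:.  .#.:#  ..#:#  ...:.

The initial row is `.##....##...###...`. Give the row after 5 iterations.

#######...#...#...

#..#..#..#.#.#.#..
##########.#.#.###
#########..#.#..##
########.###.###.#
#######...#...#...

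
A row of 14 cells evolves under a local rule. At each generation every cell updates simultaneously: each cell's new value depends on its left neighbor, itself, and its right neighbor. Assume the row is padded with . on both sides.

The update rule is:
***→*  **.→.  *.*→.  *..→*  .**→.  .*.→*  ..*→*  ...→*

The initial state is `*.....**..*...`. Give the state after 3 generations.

******..******
.****.**.****.
*.**......**.*

*.**......**.*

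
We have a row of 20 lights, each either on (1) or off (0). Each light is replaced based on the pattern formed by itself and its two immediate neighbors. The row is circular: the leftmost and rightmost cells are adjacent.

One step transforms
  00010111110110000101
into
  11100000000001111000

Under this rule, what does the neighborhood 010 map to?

0

At position 3 the neighborhood is 010; the next row has 0 there.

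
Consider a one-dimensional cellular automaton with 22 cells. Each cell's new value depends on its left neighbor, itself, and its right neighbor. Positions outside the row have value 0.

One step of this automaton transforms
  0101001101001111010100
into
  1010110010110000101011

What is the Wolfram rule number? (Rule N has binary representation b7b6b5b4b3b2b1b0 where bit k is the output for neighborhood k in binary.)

51

position 13: 111 → 0  (bit 7 = 0)
position 7: 110 → 0  (bit 6 = 0)
position 2: 101 → 1  (bit 5 = 1)
position 4: 100 → 1  (bit 4 = 1)
position 6: 011 → 0  (bit 3 = 0)
position 1: 010 → 0  (bit 2 = 0)
position 0: 001 → 1  (bit 1 = 1)
position 21: 000 → 1  (bit 0 = 1)
bits b7..b0 = 00110011 = 51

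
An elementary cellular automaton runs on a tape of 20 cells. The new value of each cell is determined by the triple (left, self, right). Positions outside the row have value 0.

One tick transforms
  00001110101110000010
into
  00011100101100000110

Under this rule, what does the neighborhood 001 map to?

1

At position 3 the neighborhood is 001; the next row has 1 there.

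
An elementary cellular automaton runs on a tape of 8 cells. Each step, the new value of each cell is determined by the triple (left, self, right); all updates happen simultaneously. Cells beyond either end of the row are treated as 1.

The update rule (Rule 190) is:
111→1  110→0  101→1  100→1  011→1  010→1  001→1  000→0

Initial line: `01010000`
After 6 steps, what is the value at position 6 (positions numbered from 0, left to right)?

1

step 1: 11111001
step 2: 11110111
step 3: 11101111
step 4: 11011111
step 5: 10111111
step 6: 01111111
position 6 holds 1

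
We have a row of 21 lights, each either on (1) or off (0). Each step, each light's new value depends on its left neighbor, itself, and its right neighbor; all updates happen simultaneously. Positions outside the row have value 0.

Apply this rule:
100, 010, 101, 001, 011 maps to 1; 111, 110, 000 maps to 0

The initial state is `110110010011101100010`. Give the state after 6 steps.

step 1: 101101111110011010111
step 2: 111011000001110111100
step 3: 100110100011001100010
step 4: 111101110110111010111
step 5: 100011001101100111100
step 6: 110110111011011100010

110110111011011100010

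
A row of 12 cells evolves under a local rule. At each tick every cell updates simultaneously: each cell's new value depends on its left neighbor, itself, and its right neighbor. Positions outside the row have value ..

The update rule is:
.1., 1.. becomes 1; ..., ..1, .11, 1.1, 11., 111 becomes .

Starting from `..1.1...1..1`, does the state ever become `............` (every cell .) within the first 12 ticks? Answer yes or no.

tick 1: ..1.11..11.1
tick 2: ..1...1....1
tick 3: ..11..11...1
tick 4: ....1...1..1
tick 5: ....11..11.1
tick 6: ......1....1
tick 7: ......11...1
tick 8: ........1..1
tick 9: ........11.1
tick 10: ...........1
tick 11: ...........1  (fixed point — unchanged through tick 12)
tick 12 is ...........1, still not uniform .

no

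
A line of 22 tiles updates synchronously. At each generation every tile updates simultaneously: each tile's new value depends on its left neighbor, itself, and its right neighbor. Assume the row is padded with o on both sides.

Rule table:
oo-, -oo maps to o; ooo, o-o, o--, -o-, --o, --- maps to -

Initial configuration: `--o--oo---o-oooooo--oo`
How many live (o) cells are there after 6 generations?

-----oo-----o----o--o-
-----oo---------------
-----oo---------------  (fixed point — unchanged through generation 6)
count of o: 2

2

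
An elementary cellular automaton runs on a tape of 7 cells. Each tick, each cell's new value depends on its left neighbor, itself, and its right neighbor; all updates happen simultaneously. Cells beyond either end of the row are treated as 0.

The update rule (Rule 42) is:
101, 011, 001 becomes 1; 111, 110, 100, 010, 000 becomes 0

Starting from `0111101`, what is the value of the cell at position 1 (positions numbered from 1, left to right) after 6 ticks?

1100010
1000100
0001000
0010000
0100000
1000000
position 1 holds 1

1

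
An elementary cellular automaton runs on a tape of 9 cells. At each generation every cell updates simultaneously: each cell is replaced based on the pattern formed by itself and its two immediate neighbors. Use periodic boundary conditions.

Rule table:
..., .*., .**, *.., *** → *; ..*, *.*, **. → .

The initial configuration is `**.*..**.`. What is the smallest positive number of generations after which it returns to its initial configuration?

generation 1: *..**.*..
generation 2: **.*..**.

2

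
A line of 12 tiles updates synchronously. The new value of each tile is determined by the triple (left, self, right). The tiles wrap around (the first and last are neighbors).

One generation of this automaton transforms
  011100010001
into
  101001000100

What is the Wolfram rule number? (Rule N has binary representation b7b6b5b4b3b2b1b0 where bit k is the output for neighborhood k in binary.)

position 2: 111 → 1  (bit 7 = 1)
position 3: 110 → 0  (bit 6 = 0)
position 0: 101 → 1  (bit 5 = 1)
position 4: 100 → 0  (bit 4 = 0)
position 1: 011 → 0  (bit 3 = 0)
position 7: 010 → 0  (bit 2 = 0)
position 6: 001 → 0  (bit 1 = 0)
position 5: 000 → 1  (bit 0 = 1)
bits b7..b0 = 10100001 = 161

161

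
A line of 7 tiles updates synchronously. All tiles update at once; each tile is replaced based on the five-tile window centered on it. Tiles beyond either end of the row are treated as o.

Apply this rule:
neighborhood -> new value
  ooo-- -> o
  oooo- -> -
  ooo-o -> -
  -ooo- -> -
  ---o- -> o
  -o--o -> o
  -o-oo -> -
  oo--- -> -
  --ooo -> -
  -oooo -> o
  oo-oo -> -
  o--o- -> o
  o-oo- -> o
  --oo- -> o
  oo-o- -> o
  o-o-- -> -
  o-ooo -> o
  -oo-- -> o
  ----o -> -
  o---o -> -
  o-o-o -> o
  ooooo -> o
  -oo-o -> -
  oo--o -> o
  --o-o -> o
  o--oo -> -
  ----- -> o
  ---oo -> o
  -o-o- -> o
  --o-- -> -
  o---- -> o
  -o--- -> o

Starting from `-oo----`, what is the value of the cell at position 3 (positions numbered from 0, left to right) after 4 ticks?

-oo-o-o
-o-oo-o
oo-o--o
--o-o--
position 3 holds -

-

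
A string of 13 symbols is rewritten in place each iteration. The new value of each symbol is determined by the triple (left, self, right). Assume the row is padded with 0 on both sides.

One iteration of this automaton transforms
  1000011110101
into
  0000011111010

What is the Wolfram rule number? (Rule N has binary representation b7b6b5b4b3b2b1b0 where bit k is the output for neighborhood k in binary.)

232

position 6: 111 → 1  (bit 7 = 1)
position 8: 110 → 1  (bit 6 = 1)
position 9: 101 → 1  (bit 5 = 1)
position 1: 100 → 0  (bit 4 = 0)
position 5: 011 → 1  (bit 3 = 1)
position 0: 010 → 0  (bit 2 = 0)
position 4: 001 → 0  (bit 1 = 0)
position 2: 000 → 0  (bit 0 = 0)
bits b7..b0 = 11101000 = 232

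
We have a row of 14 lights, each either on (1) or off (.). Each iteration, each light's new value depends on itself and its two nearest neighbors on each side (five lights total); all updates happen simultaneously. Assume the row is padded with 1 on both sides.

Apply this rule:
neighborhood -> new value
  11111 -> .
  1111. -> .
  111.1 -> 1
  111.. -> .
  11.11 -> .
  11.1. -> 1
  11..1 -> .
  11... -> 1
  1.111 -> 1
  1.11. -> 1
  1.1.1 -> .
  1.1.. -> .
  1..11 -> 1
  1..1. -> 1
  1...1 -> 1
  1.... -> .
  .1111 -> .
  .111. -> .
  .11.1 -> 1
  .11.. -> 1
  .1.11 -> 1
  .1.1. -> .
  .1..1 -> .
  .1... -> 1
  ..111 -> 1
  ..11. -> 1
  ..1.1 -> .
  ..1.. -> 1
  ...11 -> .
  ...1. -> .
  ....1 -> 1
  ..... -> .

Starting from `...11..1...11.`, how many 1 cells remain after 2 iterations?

11.11.1111.11.
.1.11.1..1.11.
count of 1: 7

7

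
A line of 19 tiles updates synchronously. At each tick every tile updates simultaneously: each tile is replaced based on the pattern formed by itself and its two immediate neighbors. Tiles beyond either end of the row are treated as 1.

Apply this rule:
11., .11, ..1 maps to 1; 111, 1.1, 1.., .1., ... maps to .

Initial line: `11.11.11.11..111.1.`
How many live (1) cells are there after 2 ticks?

tick 1: .1.11.11.11.11.1...
tick 2: ...11.11.11.11....1
count of 1: 9

9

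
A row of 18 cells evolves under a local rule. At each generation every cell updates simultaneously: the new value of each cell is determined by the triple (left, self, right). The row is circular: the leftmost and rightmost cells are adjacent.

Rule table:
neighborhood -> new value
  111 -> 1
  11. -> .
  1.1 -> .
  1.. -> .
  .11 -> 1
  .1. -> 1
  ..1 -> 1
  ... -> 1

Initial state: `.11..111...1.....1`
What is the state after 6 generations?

.11..11..1111..11.

generation 1: .1..111..111.11111
generation 2: .1.111..111..1111.
generation 3: 11.11..111..1111..
generation 4: 1..1..111..1111..1
generation 5: ..11.111..1111..11
generation 6: .11..11..1111..11.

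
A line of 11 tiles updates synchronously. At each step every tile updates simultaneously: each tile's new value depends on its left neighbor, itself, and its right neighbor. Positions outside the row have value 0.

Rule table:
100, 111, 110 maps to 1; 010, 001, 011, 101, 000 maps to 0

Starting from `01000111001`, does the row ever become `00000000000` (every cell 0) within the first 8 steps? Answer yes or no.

step 1: 00100011100
step 2: 00010001110
step 3: 00001000111
step 4: 00000100011
step 5: 00000010001
step 6: 00000001000
step 7: 00000000100
step 8: 00000000010
step 8 is 00000000010, still not uniform 0

no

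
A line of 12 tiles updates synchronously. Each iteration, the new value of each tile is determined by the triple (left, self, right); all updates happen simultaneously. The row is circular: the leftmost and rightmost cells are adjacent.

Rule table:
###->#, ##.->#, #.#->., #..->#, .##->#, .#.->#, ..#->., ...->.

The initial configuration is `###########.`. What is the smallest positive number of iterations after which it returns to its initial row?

###########.

1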